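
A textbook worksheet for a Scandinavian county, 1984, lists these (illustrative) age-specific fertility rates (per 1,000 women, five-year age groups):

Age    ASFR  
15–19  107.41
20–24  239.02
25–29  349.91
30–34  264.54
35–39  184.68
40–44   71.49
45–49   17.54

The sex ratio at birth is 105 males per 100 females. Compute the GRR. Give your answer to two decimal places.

3.01

Proportion female at birth = 100 / (100 + 105) = 0.48780.
Sum of ASFRs = 107.41 + 239.02 + 349.91 + 264.54 + 184.68 + 71.49 + 17.54 = 1234.59
TFR = 5 × 1234.59 / 1000 = 6.17295
GRR = 0.48780 × 6.17295 = 3.01117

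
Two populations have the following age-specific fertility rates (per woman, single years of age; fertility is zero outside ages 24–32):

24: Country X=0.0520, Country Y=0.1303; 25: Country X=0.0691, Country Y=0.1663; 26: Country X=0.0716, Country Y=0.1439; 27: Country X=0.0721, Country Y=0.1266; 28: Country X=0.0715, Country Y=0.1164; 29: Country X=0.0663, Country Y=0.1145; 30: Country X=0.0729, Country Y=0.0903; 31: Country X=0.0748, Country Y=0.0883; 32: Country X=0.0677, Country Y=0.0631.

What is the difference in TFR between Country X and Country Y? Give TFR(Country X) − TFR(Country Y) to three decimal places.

Country X:
  Sum of ASFRs = 0.0520 + 0.0691 + 0.0716 + 0.0721 + 0.0715 + 0.0663 + 0.0729 + 0.0748 + 0.0677 = 0.6180
  TFR = 0.618
Country Y:
  Sum of ASFRs = 0.1303 + 0.1663 + 0.1439 + 0.1266 + 0.1164 + 0.1145 + 0.0903 + 0.0883 + 0.0631 = 1.0397
  TFR = 1.0397
Difference = 0.618 − 1.0397 = -0.4217

-0.422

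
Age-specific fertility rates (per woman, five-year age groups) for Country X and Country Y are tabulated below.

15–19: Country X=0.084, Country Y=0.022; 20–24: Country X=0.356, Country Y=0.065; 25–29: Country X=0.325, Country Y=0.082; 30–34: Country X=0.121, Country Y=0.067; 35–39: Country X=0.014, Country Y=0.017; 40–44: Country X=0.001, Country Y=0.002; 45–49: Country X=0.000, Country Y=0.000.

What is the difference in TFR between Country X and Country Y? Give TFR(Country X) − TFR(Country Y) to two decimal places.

Country X:
  Sum of ASFRs = 0.084 + 0.356 + 0.325 + 0.121 + 0.014 + 0.001 + 0.000 = 0.901
  TFR = 5 × 0.901 = 4.505
Country Y:
  Sum of ASFRs = 0.022 + 0.065 + 0.082 + 0.067 + 0.017 + 0.002 + 0.000 = 0.255
  TFR = 5 × 0.255 = 1.275
Difference = 4.505 − 1.275 = 3.23

3.23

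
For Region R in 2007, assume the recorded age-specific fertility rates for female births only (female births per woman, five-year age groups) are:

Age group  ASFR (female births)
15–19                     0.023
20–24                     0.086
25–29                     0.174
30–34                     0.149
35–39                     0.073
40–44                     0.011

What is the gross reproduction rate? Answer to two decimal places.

Sum of female ASFRs = 0.023 + 0.086 + 0.174 + 0.149 + 0.073 + 0.011 = 0.516
GRR = 5 × 0.516 = 2.58

2.58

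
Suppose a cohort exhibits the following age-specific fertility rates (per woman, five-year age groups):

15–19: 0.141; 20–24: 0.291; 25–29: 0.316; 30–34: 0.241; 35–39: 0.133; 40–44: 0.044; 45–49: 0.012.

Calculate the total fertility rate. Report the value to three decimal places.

Sum of ASFRs = 0.141 + 0.291 + 0.316 + 0.241 + 0.133 + 0.044 + 0.012 = 1.178
TFR = 5 × 1.178 = 5.89

5.890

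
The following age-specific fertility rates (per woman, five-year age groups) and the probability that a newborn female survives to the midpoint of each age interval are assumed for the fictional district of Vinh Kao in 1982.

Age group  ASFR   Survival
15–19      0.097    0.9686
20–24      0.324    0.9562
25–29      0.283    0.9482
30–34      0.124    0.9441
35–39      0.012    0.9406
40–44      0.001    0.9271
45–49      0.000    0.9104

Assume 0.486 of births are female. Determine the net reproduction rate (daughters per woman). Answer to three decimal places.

Proportion female at birth = 0.486.
Each age group contributes 5 × ASFR × survival:
  15–19: 5 × 0.097 × 0.9686 = 0.46977
  20–24: 5 × 0.324 × 0.9562 = 1.54904
  25–29: 5 × 0.283 × 0.9482 = 1.34170
  30–34: 5 × 0.124 × 0.9441 = 0.58534
  35–39: 5 × 0.012 × 0.9406 = 0.05644
  40–44: 5 × 0.001 × 0.9271 = 0.00464
  45–49: 5 × 0.000 × 0.9104 = 0.00000
Sum = 4.00693
NRR = 0.486 × 4.00693 = 1.94737

1.947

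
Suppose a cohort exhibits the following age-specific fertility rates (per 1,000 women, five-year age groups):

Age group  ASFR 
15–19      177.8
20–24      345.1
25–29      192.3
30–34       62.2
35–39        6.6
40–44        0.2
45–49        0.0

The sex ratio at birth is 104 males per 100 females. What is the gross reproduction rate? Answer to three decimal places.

1.922

Proportion female at birth = 100 / (100 + 104) = 0.49020.
Sum of ASFRs = 177.8 + 345.1 + 192.3 + 62.2 + 6.6 + 0.2 + 0.0 = 784.2
TFR = 5 × 784.2 / 1000 = 3.921
GRR = 0.49020 × 3.921 = 1.92207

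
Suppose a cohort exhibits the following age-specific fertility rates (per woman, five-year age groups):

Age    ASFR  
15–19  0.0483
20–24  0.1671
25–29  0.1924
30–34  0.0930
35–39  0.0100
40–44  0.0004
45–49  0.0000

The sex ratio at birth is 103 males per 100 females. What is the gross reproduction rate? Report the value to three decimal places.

1.259

Proportion female at birth = 100 / (100 + 103) = 0.49261.
Sum of ASFRs = 0.0483 + 0.1671 + 0.1924 + 0.0930 + 0.0100 + 0.0004 + 0.0000 = 0.5112
TFR = 5 × 0.5112 = 2.556
GRR = 0.49261 × 2.556 = 1.25911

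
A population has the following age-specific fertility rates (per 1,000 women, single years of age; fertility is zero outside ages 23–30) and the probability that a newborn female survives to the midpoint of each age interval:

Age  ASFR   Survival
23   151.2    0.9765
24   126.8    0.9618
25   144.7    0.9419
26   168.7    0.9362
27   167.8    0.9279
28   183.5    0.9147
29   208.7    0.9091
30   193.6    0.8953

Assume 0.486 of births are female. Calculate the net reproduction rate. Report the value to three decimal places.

0.608

Proportion female at birth = 0.486.
Per-age-group product (1 × ASFR × survival probability):
  23: 1 × 151.2/1000 × 0.9765 = 0.14765
  24: 1 × 126.8/1000 × 0.9618 = 0.12196
  25: 1 × 144.7/1000 × 0.9419 = 0.13629
  26: 1 × 168.7/1000 × 0.9362 = 0.15794
  27: 1 × 167.8/1000 × 0.9279 = 0.15570
  28: 1 × 183.5/1000 × 0.9147 = 0.16785
  29: 1 × 208.7/1000 × 0.9091 = 0.18973
  30: 1 × 193.6/1000 × 0.8953 = 0.17333
Sum = 1.25045
NRR = 0.486 × 1.25045 = 0.60772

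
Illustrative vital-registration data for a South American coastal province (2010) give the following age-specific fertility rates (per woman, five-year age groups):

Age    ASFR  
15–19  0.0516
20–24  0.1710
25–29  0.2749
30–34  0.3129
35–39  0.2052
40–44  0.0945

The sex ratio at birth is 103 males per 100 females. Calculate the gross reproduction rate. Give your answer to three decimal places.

2.734

Proportion female at birth = 100 / (100 + 103) = 0.49261.
Sum of ASFRs = 0.0516 + 0.1710 + 0.2749 + 0.3129 + 0.2052 + 0.0945 = 1.1101
TFR = 5 × 1.1101 = 5.5505
GRR = 0.49261 × 5.5505 = 2.73423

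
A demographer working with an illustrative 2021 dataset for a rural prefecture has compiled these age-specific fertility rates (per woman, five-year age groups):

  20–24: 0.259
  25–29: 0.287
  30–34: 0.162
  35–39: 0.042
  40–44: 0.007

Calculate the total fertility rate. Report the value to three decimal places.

Sum of ASFRs = 0.259 + 0.287 + 0.162 + 0.042 + 0.007 = 0.757
TFR = 5 × 0.757 = 3.785

3.785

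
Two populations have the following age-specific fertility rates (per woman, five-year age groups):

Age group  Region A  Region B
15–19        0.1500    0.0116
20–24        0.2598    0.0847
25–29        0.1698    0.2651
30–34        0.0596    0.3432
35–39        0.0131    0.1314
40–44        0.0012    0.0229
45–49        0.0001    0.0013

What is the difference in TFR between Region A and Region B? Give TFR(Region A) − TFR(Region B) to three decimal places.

-1.033

Region A:
  Sum of ASFRs = 0.1500 + 0.2598 + 0.1698 + 0.0596 + 0.0131 + 0.0012 + 0.0001 = 0.6536
  TFR = 5 × 0.6536 = 3.268
Region B:
  Sum of ASFRs = 0.0116 + 0.0847 + 0.2651 + 0.3432 + 0.1314 + 0.0229 + 0.0013 = 0.8602
  TFR = 5 × 0.8602 = 4.301
Difference = 3.268 − 4.301 = -1.033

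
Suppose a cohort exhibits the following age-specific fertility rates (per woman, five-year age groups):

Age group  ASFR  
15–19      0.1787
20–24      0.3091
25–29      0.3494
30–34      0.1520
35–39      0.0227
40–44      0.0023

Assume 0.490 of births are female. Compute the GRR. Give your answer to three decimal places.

2.485

Proportion female at birth = 0.490.
Sum of ASFRs = 0.1787 + 0.3091 + 0.3494 + 0.1520 + 0.0227 + 0.0023 = 1.0142
TFR = 5 × 1.0142 = 5.071
GRR = 0.490 × 5.071 = 2.48479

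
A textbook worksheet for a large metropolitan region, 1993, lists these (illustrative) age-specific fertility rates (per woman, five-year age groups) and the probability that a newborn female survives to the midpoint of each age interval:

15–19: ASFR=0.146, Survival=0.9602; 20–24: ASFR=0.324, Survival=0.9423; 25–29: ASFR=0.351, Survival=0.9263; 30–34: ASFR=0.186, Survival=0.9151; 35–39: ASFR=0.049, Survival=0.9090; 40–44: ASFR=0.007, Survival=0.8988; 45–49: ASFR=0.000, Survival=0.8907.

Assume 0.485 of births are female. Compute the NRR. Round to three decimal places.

Proportion female at birth = 0.485.
Survival-weighted fertility by age (5·fₓ·Sₓ):
  15–19: 5 × 0.146 × 0.9602 = 0.70095
  20–24: 5 × 0.324 × 0.9423 = 1.52653
  25–29: 5 × 0.351 × 0.9263 = 1.62566
  30–34: 5 × 0.186 × 0.9151 = 0.85104
  35–39: 5 × 0.049 × 0.9090 = 0.22271
  40–44: 5 × 0.007 × 0.8988 = 0.03146
  45–49: 5 × 0.000 × 0.8907 = 0.00000
Sum = 4.95835
NRR = 0.485 × 4.95835 = 2.40480
NRR > 1, so each generation more than replaces itself.

2.405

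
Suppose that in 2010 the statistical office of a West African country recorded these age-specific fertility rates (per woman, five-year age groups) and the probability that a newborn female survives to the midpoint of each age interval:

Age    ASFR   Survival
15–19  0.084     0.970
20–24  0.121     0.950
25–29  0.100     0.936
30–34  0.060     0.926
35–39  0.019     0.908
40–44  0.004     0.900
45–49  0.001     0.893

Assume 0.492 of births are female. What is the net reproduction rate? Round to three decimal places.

0.904

Proportion female at birth = 0.492.
Each age group contributes 5 × ASFR × survival:
  15–19: 5 × 0.084 × 0.970 = 0.40740
  20–24: 5 × 0.121 × 0.950 = 0.57475
  25–29: 5 × 0.100 × 0.936 = 0.46800
  30–34: 5 × 0.060 × 0.926 = 0.27780
  35–39: 5 × 0.019 × 0.908 = 0.08626
  40–44: 5 × 0.004 × 0.900 = 0.01800
  45–49: 5 × 0.001 × 0.893 = 0.00447
Sum = 1.83668
NRR = 0.492 × 1.83668 = 0.90365
NRR < 1, so the cohort does not fully replace itself.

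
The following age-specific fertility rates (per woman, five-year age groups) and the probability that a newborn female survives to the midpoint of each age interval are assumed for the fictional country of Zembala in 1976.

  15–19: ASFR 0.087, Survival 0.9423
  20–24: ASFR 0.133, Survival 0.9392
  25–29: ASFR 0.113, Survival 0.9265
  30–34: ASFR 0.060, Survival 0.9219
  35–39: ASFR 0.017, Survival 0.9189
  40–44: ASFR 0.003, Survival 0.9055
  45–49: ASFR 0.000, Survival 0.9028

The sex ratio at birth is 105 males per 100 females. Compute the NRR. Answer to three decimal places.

0.940

Proportion female at birth = 100 / (100 + 105) = 0.48780.
Per-age-group product (5 × ASFR × survival probability):
  15–19: 5 × 0.087 × 0.9423 = 0.40990
  20–24: 5 × 0.133 × 0.9392 = 0.62457
  25–29: 5 × 0.113 × 0.9265 = 0.52347
  30–34: 5 × 0.060 × 0.9219 = 0.27657
  35–39: 5 × 0.017 × 0.9189 = 0.07811
  40–44: 5 × 0.003 × 0.9055 = 0.01358
  45–49: 5 × 0.000 × 0.9028 = 0.00000
Sum = 1.92620
NRR = 0.48780 × 1.92620 = 0.93960
NRR < 1, so the cohort does not fully replace itself.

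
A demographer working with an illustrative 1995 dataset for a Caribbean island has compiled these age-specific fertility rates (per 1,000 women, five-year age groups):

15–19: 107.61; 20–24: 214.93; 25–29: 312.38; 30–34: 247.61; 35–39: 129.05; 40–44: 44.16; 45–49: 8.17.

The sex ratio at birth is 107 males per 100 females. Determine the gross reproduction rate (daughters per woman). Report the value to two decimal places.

2.57

Proportion female at birth = 100 / (100 + 107) = 0.48309.
Sum of ASFRs = 107.61 + 214.93 + 312.38 + 247.61 + 129.05 + 44.16 + 8.17 = 1063.91
TFR = 5 × 1063.91 / 1000 = 5.31955
GRR = 0.48309 × 5.31955 = 2.56982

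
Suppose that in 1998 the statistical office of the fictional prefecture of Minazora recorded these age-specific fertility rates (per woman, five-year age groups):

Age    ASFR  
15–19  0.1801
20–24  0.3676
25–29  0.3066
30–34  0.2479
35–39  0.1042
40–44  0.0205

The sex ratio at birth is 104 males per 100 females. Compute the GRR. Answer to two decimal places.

Proportion female at birth = 100 / (100 + 104) = 0.49020.
Sum of ASFRs = 0.1801 + 0.3676 + 0.3066 + 0.2479 + 0.1042 + 0.0205 = 1.2269
TFR = 5 × 1.2269 = 6.1345
GRR = 0.49020 × 6.1345 = 3.00713

3.01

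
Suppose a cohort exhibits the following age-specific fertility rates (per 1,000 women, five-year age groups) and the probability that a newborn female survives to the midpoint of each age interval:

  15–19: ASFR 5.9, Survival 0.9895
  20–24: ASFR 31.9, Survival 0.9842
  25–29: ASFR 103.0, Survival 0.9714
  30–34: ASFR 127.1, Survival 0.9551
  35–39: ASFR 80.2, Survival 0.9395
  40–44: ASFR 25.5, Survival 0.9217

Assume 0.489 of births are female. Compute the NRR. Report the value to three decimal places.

0.874

Proportion female at birth = 0.489.
Each age group contributes 5 × ASFR × survival:
  15–19: 5 × 5.9/1000 × 0.9895 = 0.02919
  20–24: 5 × 31.9/1000 × 0.9842 = 0.15698
  25–29: 5 × 103.0/1000 × 0.9714 = 0.50027
  30–34: 5 × 127.1/1000 × 0.9551 = 0.60697
  35–39: 5 × 80.2/1000 × 0.9395 = 0.37674
  40–44: 5 × 25.5/1000 × 0.9217 = 0.11752
Sum = 1.78767
NRR = 0.489 × 1.78767 = 0.87417
NRR < 1, so the cohort does not fully replace itself.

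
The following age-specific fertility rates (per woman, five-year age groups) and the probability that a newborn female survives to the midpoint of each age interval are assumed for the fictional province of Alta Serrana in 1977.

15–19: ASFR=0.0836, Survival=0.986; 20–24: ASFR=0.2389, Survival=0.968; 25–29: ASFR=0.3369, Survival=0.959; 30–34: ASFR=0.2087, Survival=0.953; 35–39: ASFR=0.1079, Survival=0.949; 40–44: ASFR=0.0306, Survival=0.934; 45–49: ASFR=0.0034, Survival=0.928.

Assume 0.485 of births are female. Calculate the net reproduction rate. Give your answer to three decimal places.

2.352

Proportion female at birth = 0.485.
Each age group contributes 5 × ASFR × survival:
  15–19: 5 × 0.0836 × 0.986 = 0.41215
  20–24: 5 × 0.2389 × 0.968 = 1.15628
  25–29: 5 × 0.3369 × 0.959 = 1.61544
  30–34: 5 × 0.2087 × 0.953 = 0.99446
  35–39: 5 × 0.1079 × 0.949 = 0.51199
  40–44: 5 × 0.0306 × 0.934 = 0.14290
  45–49: 5 × 0.0034 × 0.928 = 0.01578
Sum = 4.84900
NRR = 0.485 × 4.84900 = 2.35177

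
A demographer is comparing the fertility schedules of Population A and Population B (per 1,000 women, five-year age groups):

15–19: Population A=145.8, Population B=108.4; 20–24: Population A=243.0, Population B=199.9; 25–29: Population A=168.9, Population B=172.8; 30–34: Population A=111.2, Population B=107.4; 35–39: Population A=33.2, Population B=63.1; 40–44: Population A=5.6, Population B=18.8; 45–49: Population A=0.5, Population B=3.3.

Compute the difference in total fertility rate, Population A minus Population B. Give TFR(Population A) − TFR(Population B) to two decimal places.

Population A:
  Sum of ASFRs = 145.8 + 243.0 + 168.9 + 111.2 + 33.2 + 5.6 + 0.5 = 708.2
  TFR = 5 × 708.2 / 1000 = 3.541
Population B:
  Sum of ASFRs = 108.4 + 199.9 + 172.8 + 107.4 + 63.1 + 18.8 + 3.3 = 673.7
  TFR = 5 × 673.7 / 1000 = 3.3685
Difference = 3.541 − 3.3685 = 0.1725

0.17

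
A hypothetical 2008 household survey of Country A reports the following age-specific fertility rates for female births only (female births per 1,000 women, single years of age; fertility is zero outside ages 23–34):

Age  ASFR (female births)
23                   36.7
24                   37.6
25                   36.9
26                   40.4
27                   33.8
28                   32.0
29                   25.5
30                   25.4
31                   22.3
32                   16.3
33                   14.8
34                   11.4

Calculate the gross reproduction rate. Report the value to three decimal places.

Sum of female ASFRs = 36.7 + 37.6 + 36.9 + 40.4 + 33.8 + 32.0 + 25.5 + 25.4 + 22.3 + 16.3 + 14.8 + 11.4 = 333.1
GRR = 333.1 / 1000 = 0.3331

0.333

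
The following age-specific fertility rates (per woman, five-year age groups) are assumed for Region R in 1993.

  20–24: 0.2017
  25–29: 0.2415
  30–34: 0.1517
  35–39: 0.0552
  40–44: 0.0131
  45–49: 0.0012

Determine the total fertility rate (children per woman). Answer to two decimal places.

3.32

Sum of ASFRs = 0.2017 + 0.2415 + 0.1517 + 0.0552 + 0.0131 + 0.0012 = 0.6644
TFR = 5 × 0.6644 = 3.322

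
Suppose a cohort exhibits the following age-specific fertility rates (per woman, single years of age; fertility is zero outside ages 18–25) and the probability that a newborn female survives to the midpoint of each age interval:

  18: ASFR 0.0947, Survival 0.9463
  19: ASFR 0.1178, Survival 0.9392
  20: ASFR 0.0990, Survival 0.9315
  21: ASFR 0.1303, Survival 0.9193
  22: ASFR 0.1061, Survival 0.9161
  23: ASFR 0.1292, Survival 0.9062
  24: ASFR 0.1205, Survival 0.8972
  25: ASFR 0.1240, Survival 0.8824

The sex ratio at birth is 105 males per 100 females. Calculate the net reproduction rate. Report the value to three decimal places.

0.412

Proportion female at birth = 100 / (100 + 105) = 0.48780.
Each age group contributes 1 × ASFR × survival:
  18: 1 × 0.0947 × 0.9463 = 0.08961
  19: 1 × 0.1178 × 0.9392 = 0.11064
  20: 1 × 0.0990 × 0.9315 = 0.09222
  21: 1 × 0.1303 × 0.9193 = 0.11978
  22: 1 × 0.1061 × 0.9161 = 0.09720
  23: 1 × 0.1292 × 0.9062 = 0.11708
  24: 1 × 0.1205 × 0.8972 = 0.10811
  25: 1 × 0.1240 × 0.8824 = 0.10942
Sum = 0.84406
NRR = 0.48780 × 0.84406 = 0.41173
An NRR under 1 implies long-run decline under these rates.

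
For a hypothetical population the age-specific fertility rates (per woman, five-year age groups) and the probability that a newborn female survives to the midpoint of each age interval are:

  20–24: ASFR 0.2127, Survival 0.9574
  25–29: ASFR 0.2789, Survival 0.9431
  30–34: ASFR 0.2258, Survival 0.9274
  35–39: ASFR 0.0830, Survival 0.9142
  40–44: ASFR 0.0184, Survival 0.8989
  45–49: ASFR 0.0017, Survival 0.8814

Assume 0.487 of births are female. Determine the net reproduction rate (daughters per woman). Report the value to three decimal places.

1.875

Proportion female at birth = 0.487.
Each age group contributes 5 × ASFR × survival:
  20–24: 5 × 0.2127 × 0.9574 = 1.01819
  25–29: 5 × 0.2789 × 0.9431 = 1.31515
  30–34: 5 × 0.2258 × 0.9274 = 1.04703
  35–39: 5 × 0.0830 × 0.9142 = 0.37939
  40–44: 5 × 0.0184 × 0.8989 = 0.08270
  45–49: 5 × 0.0017 × 0.8814 = 0.00749
Sum = 3.84995
NRR = 0.487 × 3.84995 = 1.87493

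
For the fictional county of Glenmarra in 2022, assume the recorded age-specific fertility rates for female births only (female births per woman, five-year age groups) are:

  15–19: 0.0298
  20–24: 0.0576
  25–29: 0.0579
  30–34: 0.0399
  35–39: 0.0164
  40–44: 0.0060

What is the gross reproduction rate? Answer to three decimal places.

1.038

Sum of female ASFRs = 0.0298 + 0.0576 + 0.0579 + 0.0399 + 0.0164 + 0.0060 = 0.2076
GRR = 5 × 0.2076 = 1.038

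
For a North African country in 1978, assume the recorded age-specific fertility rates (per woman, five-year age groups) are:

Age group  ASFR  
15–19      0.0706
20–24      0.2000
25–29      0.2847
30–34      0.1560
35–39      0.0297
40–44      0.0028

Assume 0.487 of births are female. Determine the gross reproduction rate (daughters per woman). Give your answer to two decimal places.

1.81

Proportion female at birth = 0.487.
Sum of ASFRs = 0.0706 + 0.2000 + 0.2847 + 0.1560 + 0.0297 + 0.0028 = 0.7438
TFR = 5 × 0.7438 = 3.719
GRR = 0.487 × 3.719 = 1.81115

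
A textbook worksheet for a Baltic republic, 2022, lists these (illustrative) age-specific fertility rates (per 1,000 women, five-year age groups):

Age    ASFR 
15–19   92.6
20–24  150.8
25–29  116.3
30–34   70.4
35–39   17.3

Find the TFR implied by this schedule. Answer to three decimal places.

2.237

Sum of ASFRs = 92.6 + 150.8 + 116.3 + 70.4 + 17.3 = 447.4
TFR = 5 × 447.4 / 1000 = 2.237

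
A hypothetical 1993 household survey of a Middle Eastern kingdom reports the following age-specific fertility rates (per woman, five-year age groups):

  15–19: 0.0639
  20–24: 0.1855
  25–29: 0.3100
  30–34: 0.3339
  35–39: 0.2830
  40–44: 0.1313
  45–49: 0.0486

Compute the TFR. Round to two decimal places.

6.78

Sum of ASFRs = 0.0639 + 0.1855 + 0.3100 + 0.3339 + 0.2830 + 0.1313 + 0.0486 = 1.3562
TFR = 5 × 1.3562 = 6.781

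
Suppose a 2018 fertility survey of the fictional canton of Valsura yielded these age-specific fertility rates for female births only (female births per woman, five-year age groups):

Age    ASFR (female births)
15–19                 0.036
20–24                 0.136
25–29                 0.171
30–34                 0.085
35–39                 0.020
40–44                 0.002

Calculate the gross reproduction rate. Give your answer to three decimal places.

2.250

Sum of female ASFRs = 0.036 + 0.136 + 0.171 + 0.085 + 0.020 + 0.002 = 0.450
GRR = 5 × 0.450 = 2.25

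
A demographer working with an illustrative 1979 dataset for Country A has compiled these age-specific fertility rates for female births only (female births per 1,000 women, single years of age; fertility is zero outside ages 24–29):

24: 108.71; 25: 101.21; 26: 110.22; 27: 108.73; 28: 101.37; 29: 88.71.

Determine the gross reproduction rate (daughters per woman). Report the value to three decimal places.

Sum of female ASFRs = 108.71 + 101.21 + 110.22 + 108.73 + 101.37 + 88.71 = 618.95
GRR = 618.95 / 1000 = 0.61895

0.619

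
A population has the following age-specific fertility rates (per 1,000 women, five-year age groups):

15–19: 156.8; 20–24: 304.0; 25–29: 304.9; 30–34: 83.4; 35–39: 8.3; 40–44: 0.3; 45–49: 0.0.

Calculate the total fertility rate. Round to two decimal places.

Sum of ASFRs = 156.8 + 304.0 + 304.9 + 83.4 + 8.3 + 0.3 + 0.0 = 857.7
TFR = 5 × 857.7 / 1000 = 4.2885

4.29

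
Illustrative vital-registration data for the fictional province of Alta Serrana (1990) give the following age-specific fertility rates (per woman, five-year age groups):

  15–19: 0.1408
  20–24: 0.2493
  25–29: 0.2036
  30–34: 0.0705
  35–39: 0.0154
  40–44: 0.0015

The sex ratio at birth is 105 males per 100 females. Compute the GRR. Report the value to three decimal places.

1.661

Proportion female at birth = 100 / (100 + 105) = 0.48780.
Sum of ASFRs = 0.1408 + 0.2493 + 0.2036 + 0.0705 + 0.0154 + 0.0015 = 0.6811
TFR = 5 × 0.6811 = 3.4055
GRR = 0.48780 × 3.4055 = 1.66120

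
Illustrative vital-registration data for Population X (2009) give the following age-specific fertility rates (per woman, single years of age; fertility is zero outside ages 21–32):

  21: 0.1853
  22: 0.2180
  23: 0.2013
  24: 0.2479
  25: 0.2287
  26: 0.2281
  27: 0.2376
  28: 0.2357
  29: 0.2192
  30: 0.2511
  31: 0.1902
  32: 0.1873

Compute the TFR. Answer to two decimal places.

2.63

Sum of ASFRs = 0.1853 + 0.2180 + 0.2013 + 0.2479 + 0.2287 + 0.2281 + 0.2376 + 0.2357 + 0.2192 + 0.2511 + 0.1902 + 0.1873 = 2.6304
TFR = 2.6304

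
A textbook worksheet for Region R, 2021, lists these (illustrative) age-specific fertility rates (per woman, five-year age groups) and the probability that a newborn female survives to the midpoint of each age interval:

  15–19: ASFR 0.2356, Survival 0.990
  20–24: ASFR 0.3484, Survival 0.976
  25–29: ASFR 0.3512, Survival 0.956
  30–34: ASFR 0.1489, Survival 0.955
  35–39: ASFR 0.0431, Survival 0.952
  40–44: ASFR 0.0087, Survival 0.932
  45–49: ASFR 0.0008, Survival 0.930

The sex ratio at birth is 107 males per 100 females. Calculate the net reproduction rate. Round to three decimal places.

Proportion female at birth = 100 / (100 + 107) = 0.48309.
Per-age-group product (5 × ASFR × survival probability):
  15–19: 5 × 0.2356 × 0.990 = 1.16622
  20–24: 5 × 0.3484 × 0.976 = 1.70019
  25–29: 5 × 0.3512 × 0.956 = 1.67874
  30–34: 5 × 0.1489 × 0.955 = 0.71100
  35–39: 5 × 0.0431 × 0.952 = 0.20516
  40–44: 5 × 0.0087 × 0.932 = 0.04054
  45–49: 5 × 0.0008 × 0.930 = 0.00372
Sum = 5.50557
NRR = 0.48309 × 5.50557 = 2.65969

2.660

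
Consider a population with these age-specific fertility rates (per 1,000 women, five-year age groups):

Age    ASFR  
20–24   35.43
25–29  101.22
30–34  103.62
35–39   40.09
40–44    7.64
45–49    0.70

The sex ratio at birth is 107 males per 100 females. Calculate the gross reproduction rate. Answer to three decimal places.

0.697

Proportion female at birth = 100 / (100 + 107) = 0.48309.
Sum of ASFRs = 35.43 + 101.22 + 103.62 + 40.09 + 7.64 + 0.70 = 288.70
TFR = 5 × 288.70 / 1000 = 1.4435
GRR = 0.48309 × 1.4435 = 0.69734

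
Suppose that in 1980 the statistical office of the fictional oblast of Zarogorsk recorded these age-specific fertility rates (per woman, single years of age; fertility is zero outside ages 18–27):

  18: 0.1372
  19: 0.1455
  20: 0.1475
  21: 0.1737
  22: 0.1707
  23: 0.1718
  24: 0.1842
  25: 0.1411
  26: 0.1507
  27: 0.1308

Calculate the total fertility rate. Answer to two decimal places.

Sum of ASFRs = 0.1372 + 0.1455 + 0.1475 + 0.1737 + 0.1707 + 0.1718 + 0.1842 + 0.1411 + 0.1507 + 0.1308 = 1.5532
TFR = 1.5532

1.55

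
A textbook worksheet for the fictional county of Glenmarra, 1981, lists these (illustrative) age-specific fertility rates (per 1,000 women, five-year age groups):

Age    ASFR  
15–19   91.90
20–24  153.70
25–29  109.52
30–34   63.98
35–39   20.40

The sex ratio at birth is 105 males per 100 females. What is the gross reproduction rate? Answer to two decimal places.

1.07

Proportion female at birth = 100 / (100 + 105) = 0.48780.
Sum of ASFRs = 91.90 + 153.70 + 109.52 + 63.98 + 20.40 = 439.50
TFR = 5 × 439.50 / 1000 = 2.1975
GRR = 0.48780 × 2.1975 = 1.07194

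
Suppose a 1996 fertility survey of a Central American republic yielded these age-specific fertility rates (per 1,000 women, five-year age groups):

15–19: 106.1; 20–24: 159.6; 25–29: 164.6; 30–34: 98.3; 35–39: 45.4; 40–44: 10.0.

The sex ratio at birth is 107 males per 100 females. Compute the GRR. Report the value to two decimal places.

1.41

Proportion female at birth = 100 / (100 + 107) = 0.48309.
Sum of ASFRs = 106.1 + 159.6 + 164.6 + 98.3 + 45.4 + 10.0 = 584.0
TFR = 5 × 584.0 / 1000 = 2.92
GRR = 0.48309 × 2.92 = 1.41062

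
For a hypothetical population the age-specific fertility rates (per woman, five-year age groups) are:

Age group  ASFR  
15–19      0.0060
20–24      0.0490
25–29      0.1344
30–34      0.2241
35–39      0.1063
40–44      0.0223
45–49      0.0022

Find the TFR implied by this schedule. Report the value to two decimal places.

2.72

Sum of ASFRs = 0.0060 + 0.0490 + 0.1344 + 0.2241 + 0.1063 + 0.0223 + 0.0022 = 0.5443
TFR = 5 × 0.5443 = 2.7215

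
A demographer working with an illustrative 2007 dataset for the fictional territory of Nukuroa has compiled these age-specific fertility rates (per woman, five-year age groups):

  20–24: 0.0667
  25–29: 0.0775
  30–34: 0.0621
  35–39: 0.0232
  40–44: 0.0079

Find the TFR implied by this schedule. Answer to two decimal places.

Sum of ASFRs = 0.0667 + 0.0775 + 0.0621 + 0.0232 + 0.0079 = 0.2374
TFR = 5 × 0.2374 = 1.187

1.19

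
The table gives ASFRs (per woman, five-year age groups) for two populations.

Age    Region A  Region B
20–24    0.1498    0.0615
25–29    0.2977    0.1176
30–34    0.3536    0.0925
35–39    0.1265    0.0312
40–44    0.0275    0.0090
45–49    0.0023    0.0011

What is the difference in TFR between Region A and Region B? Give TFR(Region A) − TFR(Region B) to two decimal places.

3.22

Region A:
  Sum of ASFRs = 0.1498 + 0.2977 + 0.3536 + 0.1265 + 0.0275 + 0.0023 = 0.9574
  TFR = 5 × 0.9574 = 4.787
Region B:
  Sum of ASFRs = 0.0615 + 0.1176 + 0.0925 + 0.0312 + 0.0090 + 0.0011 = 0.3129
  TFR = 5 × 0.3129 = 1.5645
Difference = 4.787 − 1.5645 = 3.2225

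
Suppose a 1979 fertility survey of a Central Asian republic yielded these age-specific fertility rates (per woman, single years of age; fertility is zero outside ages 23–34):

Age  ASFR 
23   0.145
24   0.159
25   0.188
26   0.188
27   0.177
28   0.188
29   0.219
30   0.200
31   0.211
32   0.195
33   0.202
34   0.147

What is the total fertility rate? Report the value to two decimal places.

2.22

Sum of ASFRs = 0.145 + 0.159 + 0.188 + 0.188 + 0.177 + 0.188 + 0.219 + 0.200 + 0.211 + 0.195 + 0.202 + 0.147 = 2.219
TFR = 2.219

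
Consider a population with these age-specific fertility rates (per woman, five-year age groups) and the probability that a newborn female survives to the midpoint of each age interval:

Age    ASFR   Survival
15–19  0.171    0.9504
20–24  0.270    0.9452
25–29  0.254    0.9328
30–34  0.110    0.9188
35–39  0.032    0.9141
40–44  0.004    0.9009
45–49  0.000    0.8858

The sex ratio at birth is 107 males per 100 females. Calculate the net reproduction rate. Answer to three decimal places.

1.905

Proportion female at birth = 100 / (100 + 107) = 0.48309.
Per-age-group product (5 × ASFR × survival probability):
  15–19: 5 × 0.171 × 0.9504 = 0.81259
  20–24: 5 × 0.270 × 0.9452 = 1.27602
  25–29: 5 × 0.254 × 0.9328 = 1.18466
  30–34: 5 × 0.110 × 0.9188 = 0.50534
  35–39: 5 × 0.032 × 0.9141 = 0.14626
  40–44: 5 × 0.004 × 0.9009 = 0.01802
  45–49: 5 × 0.000 × 0.8858 = 0.00000
Sum = 3.94289
NRR = 0.48309 × 3.94289 = 1.90477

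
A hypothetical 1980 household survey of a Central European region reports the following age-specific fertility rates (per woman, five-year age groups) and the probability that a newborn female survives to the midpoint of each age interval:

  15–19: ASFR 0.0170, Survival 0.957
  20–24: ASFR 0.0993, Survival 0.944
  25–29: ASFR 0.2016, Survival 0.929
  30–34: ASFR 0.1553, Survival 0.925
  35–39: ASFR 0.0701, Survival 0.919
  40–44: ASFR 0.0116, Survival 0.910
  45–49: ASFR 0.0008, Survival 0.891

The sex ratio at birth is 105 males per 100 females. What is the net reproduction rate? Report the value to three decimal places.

Proportion female at birth = 100 / (100 + 105) = 0.48780.
Survival-weighted fertility by age (5·fₓ·Sₓ):
  15–19: 5 × 0.0170 × 0.957 = 0.08135
  20–24: 5 × 0.0993 × 0.944 = 0.46870
  25–29: 5 × 0.2016 × 0.929 = 0.93643
  30–34: 5 × 0.1553 × 0.925 = 0.71826
  35–39: 5 × 0.0701 × 0.919 = 0.32211
  40–44: 5 × 0.0116 × 0.910 = 0.05278
  45–49: 5 × 0.0008 × 0.891 = 0.00356
Sum = 2.58319
NRR = 0.48780 × 2.58319 = 1.26008
With NRR above 1 the population is above replacement fertility.

1.260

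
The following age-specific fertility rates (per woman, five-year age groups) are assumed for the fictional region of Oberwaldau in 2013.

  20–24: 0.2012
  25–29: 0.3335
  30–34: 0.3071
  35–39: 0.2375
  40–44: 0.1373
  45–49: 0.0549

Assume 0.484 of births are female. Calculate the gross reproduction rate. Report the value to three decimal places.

Proportion female at birth = 0.484.
Sum of ASFRs = 0.2012 + 0.3335 + 0.3071 + 0.2375 + 0.1373 + 0.0549 = 1.2715
TFR = 5 × 1.2715 = 6.3575
GRR = 0.484 × 6.3575 = 3.07703

3.077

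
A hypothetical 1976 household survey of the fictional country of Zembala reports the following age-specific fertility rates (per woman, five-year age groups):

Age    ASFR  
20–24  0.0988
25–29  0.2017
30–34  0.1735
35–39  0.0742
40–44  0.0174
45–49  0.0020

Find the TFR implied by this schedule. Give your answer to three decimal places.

2.838

Sum of ASFRs = 0.0988 + 0.2017 + 0.1735 + 0.0742 + 0.0174 + 0.0020 = 0.5676
TFR = 5 × 0.5676 = 2.838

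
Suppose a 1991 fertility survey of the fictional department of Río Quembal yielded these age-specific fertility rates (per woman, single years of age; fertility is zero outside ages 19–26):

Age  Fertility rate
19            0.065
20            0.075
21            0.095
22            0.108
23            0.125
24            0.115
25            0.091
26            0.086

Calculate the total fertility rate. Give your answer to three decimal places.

0.760

Sum of ASFRs = 0.065 + 0.075 + 0.095 + 0.108 + 0.125 + 0.115 + 0.091 + 0.086 = 0.760
TFR = 0.76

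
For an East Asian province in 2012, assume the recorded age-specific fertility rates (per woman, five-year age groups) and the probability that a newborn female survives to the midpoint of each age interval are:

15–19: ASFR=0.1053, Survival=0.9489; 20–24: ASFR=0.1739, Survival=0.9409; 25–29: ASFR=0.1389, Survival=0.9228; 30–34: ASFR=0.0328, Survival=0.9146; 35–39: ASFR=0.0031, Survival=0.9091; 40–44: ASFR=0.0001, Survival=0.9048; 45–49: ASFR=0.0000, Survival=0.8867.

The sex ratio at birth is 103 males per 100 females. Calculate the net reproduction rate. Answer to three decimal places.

Proportion female at birth = 100 / (100 + 103) = 0.49261.
Per-age-group product (5 × ASFR × survival probability):
  15–19: 5 × 0.1053 × 0.9489 = 0.49960
  20–24: 5 × 0.1739 × 0.9409 = 0.81811
  25–29: 5 × 0.1389 × 0.9228 = 0.64088
  30–34: 5 × 0.0328 × 0.9146 = 0.14999
  35–39: 5 × 0.0031 × 0.9091 = 0.01409
  40–44: 5 × 0.0001 × 0.9048 = 0.00045
  45–49: 5 × 0.0000 × 0.8867 = 0.00000
Sum = 2.12312
NRR = 0.49261 × 2.12312 = 1.04587
An NRR exceeding 1 indicates intrinsic growth under these rates.

1.046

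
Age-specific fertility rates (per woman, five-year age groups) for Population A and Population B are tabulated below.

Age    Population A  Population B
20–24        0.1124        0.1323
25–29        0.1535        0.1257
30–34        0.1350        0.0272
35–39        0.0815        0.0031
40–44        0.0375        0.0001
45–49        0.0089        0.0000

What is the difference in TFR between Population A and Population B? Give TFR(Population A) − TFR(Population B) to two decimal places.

1.20

Population A:
  Sum of ASFRs = 0.1124 + 0.1535 + 0.1350 + 0.0815 + 0.0375 + 0.0089 = 0.5288
  TFR = 5 × 0.5288 = 2.644
Population B:
  Sum of ASFRs = 0.1323 + 0.1257 + 0.0272 + 0.0031 + 0.0001 + 0.0000 = 0.2884
  TFR = 5 × 0.2884 = 1.442
Difference = 2.644 − 1.442 = 1.202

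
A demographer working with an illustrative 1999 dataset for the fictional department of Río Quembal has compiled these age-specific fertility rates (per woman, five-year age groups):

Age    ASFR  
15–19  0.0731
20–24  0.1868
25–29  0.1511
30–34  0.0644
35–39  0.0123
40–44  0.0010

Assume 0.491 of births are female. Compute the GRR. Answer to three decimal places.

1.200

Proportion female at birth = 0.491.
Sum of ASFRs = 0.0731 + 0.1868 + 0.1511 + 0.0644 + 0.0123 + 0.0010 = 0.4887
TFR = 5 × 0.4887 = 2.4435
GRR = 0.491 × 2.4435 = 1.19976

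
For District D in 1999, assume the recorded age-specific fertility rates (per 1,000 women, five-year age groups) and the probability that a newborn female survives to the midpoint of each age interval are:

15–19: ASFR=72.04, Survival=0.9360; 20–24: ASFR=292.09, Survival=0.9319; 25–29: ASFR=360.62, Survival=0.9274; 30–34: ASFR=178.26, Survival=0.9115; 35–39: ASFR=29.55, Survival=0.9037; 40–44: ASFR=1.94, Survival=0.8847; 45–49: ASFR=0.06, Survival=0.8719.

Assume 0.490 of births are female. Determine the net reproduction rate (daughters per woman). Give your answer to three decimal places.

Proportion female at birth = 0.490.
Survival-weighted fertility by age (5·fₓ·Sₓ):
  15–19: 5 × 72.04/1000 × 0.9360 = 0.33715
  20–24: 5 × 292.09/1000 × 0.9319 = 1.36099
  25–29: 5 × 360.62/1000 × 0.9274 = 1.67219
  30–34: 5 × 178.26/1000 × 0.9115 = 0.81242
  35–39: 5 × 29.55/1000 × 0.9037 = 0.13352
  40–44: 5 × 1.94/1000 × 0.8847 = 0.00858
  45–49: 5 × 0.06/1000 × 0.8719 = 0.00026
Sum = 4.32511
NRR = 0.490 × 4.32511 = 2.11930

2.119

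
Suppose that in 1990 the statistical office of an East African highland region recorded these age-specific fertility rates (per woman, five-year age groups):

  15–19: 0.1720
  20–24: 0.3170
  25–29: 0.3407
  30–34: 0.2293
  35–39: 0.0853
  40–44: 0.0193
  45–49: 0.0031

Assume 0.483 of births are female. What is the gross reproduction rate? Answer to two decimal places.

Proportion female at birth = 0.483.
Sum of ASFRs = 0.1720 + 0.3170 + 0.3407 + 0.2293 + 0.0853 + 0.0193 + 0.0031 = 1.1667
TFR = 5 × 1.1667 = 5.8335
GRR = 0.483 × 5.8335 = 2.81758

2.82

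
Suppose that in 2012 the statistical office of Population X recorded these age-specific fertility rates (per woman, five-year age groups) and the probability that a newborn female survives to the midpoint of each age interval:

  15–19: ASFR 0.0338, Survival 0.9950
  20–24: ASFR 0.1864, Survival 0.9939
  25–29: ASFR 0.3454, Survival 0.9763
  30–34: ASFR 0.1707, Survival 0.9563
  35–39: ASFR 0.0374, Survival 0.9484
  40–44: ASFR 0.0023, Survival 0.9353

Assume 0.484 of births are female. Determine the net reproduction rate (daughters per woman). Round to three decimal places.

1.832

Proportion female at birth = 0.484.
Each age group contributes 5 × ASFR × survival:
  15–19: 5 × 0.0338 × 0.9950 = 0.16816
  20–24: 5 × 0.1864 × 0.9939 = 0.92631
  25–29: 5 × 0.3454 × 0.9763 = 1.68607
  30–34: 5 × 0.1707 × 0.9563 = 0.81620
  35–39: 5 × 0.0374 × 0.9484 = 0.17735
  40–44: 5 × 0.0023 × 0.9353 = 0.01076
Sum = 3.78485
NRR = 0.484 × 3.78485 = 1.83187
NRR > 1, so each generation more than replaces itself.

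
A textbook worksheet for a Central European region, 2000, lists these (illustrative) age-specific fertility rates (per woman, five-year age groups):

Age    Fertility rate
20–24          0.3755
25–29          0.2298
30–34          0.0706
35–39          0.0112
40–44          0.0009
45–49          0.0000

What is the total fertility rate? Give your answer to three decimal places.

3.440

Sum of ASFRs = 0.3755 + 0.2298 + 0.0706 + 0.0112 + 0.0009 + 0.0000 = 0.6880
TFR = 5 × 0.6880 = 3.44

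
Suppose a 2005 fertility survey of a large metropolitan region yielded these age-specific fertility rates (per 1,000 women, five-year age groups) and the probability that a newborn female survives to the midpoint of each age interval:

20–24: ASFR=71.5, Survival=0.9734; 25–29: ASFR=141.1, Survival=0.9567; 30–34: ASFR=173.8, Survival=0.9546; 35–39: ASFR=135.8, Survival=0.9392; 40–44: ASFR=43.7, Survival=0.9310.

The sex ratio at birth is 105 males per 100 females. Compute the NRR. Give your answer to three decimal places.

1.314

Proportion female at birth = 100 / (100 + 105) = 0.48780.
Weighting each age-specific rate by interval width and survival:
  20–24: 5 × 71.5/1000 × 0.9734 = 0.34799
  25–29: 5 × 141.1/1000 × 0.9567 = 0.67495
  30–34: 5 × 173.8/1000 × 0.9546 = 0.82955
  35–39: 5 × 135.8/1000 × 0.9392 = 0.63772
  40–44: 5 × 43.7/1000 × 0.9310 = 0.20342
Sum = 2.69363
NRR = 0.48780 × 2.69363 = 1.31395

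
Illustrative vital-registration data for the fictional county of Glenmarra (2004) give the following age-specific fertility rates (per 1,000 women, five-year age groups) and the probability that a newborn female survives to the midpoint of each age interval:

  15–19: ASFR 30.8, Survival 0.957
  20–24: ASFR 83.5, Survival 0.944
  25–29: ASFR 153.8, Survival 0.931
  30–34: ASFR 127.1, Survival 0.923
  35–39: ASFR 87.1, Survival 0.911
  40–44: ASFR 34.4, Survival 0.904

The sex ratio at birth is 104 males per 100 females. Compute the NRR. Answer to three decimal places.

Proportion female at birth = 100 / (100 + 104) = 0.49020.
Per-age-group product (5 × ASFR × survival probability):
  15–19: 5 × 30.8/1000 × 0.957 = 0.14738
  20–24: 5 × 83.5/1000 × 0.944 = 0.39412
  25–29: 5 × 153.8/1000 × 0.931 = 0.71594
  30–34: 5 × 127.1/1000 × 0.923 = 0.58657
  35–39: 5 × 87.1/1000 × 0.911 = 0.39674
  40–44: 5 × 34.4/1000 × 0.904 = 0.15549
Sum = 2.39624
NRR = 0.49020 × 2.39624 = 1.17464
NRR > 1, so each generation more than replaces itself.

1.175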